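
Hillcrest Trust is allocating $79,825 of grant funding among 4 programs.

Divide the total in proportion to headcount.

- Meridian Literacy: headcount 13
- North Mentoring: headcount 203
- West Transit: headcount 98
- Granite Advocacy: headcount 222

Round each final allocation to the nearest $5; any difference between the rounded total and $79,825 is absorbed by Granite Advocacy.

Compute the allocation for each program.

Meridian Literacy: $1,935 | North Mentoring: $30,230 | West Transit: $14,595 | Granite Advocacy: $33,065

Total headcount = 536.
Unrounded shares: Meridian Literacy 13/536 × $79,825 = 1,936.05; North Mentoring 203/536 × $79,825 = 30,232.23; West Transit 98/536 × $79,825 = 14,594.87; Granite Advocacy 222/536 × $79,825 = 33,061.85.
Rounded to nearest $5: Meridian Literacy $1,935; North Mentoring $30,230; West Transit $14,595; Granite Advocacy $33,060. Sum = $79,820.
Difference $79,825 − $79,820 = +$5 applied to Granite Advocacy: Granite Advocacy becomes $33,065.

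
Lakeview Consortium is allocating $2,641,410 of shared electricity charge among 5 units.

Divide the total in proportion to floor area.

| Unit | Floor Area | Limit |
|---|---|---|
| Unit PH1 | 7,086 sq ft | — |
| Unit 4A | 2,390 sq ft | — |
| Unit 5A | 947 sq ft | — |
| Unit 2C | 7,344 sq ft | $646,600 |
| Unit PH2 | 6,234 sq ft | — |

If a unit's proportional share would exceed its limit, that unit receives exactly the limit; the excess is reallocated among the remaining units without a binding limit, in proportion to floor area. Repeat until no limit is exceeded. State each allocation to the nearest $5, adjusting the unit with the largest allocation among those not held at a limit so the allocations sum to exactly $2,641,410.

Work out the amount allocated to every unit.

Floor area total: 24,001.
Proportional shares (ignoring caps): Unit PH1 779,843.81; Unit 4A 263,029.45; Unit 5A 104,221.29; Unit 2C 808,237.78; Unit PH2 686,077.66.
Capped: Unit 2C ($646,600); residual $1,994,810 reallocated over remaining floor area 16,657.
Redistributed shares: Unit PH1 848,605.61 → $848,605; Unit 4A 286,221.76 → $286,220; Unit 5A 113,410.88 → $113,410; Unit PH2 746,571.74 → $746,570.
Rounding difference +$5 applied to Unit PH1 → $848,610.

Unit PH1: $848,610 · Unit 4A: $286,220 · Unit 5A: $113,410 · Unit 2C: $646,600 · Unit PH2: $746,570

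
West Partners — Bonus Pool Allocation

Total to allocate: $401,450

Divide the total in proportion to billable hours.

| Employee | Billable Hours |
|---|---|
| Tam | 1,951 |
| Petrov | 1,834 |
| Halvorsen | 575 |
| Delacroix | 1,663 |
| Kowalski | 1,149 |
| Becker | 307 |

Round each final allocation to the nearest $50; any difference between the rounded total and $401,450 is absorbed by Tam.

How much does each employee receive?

Tam: $104,750; Petrov: $98,450; Halvorsen: $30,850; Delacroix: $89,250; Kowalski: $61,650; Becker: $16,500

Sum of billable hours: 7,479.
Proportional shares: Tam 1,951/7,479 × $401,450 = 104,723.75; Petrov 1,834/7,479 × $401,450 = 98,443.55; Halvorsen 575/7,479 × $401,450 = 30,864.25; Delacroix 1,663/7,479 × $401,450 = 89,264.79; Kowalski 1,149/7,479 × $401,450 = 61,674.83; Becker 307/7,479 × $401,450 = 16,478.83.
After rounding ($50): Tam $104,700; Petrov $98,450; Halvorsen $30,850; Delacroix $89,250; Kowalski $61,650; Becker $16,500. Sum = $401,400.
Difference $401,450 − $401,400 = +$50 applied to Tam: Tam becomes $104,750.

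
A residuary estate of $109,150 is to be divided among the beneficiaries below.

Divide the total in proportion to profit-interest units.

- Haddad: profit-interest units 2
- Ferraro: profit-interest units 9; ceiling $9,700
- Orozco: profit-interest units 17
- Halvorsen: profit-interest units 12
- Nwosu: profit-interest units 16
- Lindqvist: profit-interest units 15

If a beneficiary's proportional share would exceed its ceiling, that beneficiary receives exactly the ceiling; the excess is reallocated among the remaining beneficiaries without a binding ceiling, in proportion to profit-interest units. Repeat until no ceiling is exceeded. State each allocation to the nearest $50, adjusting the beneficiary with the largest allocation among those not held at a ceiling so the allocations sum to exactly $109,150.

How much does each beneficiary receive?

Haddad: $3,200 · Ferraro: $9,700 · Orozco: $27,300 · Halvorsen: $19,250 · Nwosu: $25,650 · Lindqvist: $24,050

Profit-interest units total: 71.
Unconstrained shares: Haddad 3,074.65; Ferraro 13,835.92; Orozco 26,134.51; Halvorsen 18,447.89; Nwosu 24,597.18; Lindqvist 23,059.86.
Held at cap: Ferraro ($9,700); balance $99,450 reallocated over remaining profit-interest units 62.
Shares after redistribution: Haddad 3,208.06 → $3,200; Orozco 27,268.55 → $27,250; Halvorsen 19,248.39 → $19,250; Nwosu 25,664.52 → $25,650; Lindqvist 24,060.48 → $24,050.
Rounding difference +$50 applied to Orozco → $27,300.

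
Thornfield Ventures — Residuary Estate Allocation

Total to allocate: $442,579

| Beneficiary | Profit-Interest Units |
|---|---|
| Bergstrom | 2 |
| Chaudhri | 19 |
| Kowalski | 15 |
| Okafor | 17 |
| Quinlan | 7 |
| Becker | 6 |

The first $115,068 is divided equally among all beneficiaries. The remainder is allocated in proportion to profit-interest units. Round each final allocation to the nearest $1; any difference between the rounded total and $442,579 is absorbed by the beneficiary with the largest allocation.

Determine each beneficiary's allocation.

Bergstrom: $29,103 | Chaudhri: $113,461 | Kowalski: $93,612 | Okafor: $103,537 | Quinlan: $53,914 | Becker: $48,952

Equal tier: $115,068 ÷ 6 = $19,178 apiece.
Remainder $327,511 by profit-interest units (total 66): Bergstrom 9,924.58 → $9,925; Chaudhri 94,283.47 → $94,283; Kowalski 74,434.32 → $74,434; Okafor 84,358.89 → $84,359; Quinlan 34,736.02 → $34,736; Becker 29,773.73 → $29,774.
Totals: Bergstrom $19,178 + $9,925 = $29,103; Chaudhri $19,178 + $94,283 = $113,461; Kowalski $19,178 + $74,434 = $93,612; Okafor $19,178 + $84,359 = $103,537; Quinlan $19,178 + $34,736 = $53,914; Becker $19,178 + $29,774 = $48,952.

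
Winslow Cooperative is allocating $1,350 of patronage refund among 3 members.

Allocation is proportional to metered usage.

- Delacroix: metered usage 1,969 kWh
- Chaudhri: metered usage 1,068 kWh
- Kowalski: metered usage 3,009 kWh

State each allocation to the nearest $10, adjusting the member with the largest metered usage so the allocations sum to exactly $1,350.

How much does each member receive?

Sum of metered usage: 1,969 + 1,068 + 3,009 = 6,046.
Unrounded shares: Delacroix 439.65; Chaudhri 238.47; Kowalski 671.87.
At nearest $10: Delacroix $440; Chaudhri $240; Kowalski $670. Sum = $1,350.
No rounding difference to absorb.

Delacroix: $440 · Chaudhri: $240 · Kowalski: $670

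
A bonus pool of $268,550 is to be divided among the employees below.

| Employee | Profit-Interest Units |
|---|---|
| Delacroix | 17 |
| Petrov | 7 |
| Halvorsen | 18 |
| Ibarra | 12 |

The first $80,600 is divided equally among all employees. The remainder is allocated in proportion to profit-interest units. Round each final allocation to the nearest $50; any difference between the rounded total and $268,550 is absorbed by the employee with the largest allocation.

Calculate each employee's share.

Equal tier: $80,600 ÷ 4 = $20,150 apiece.
Remainder $187,950 by profit-interest units (total 54): Delacroix 59,169.44 → $59,150; Petrov 24,363.89 → $24,350; Halvorsen 62,650.00 → $62,650; Ibarra 41,766.67 → $41,750.
Rounding difference +$50 on remainder applied to Halvorsen.
Totals: Delacroix $20,150 + $59,150 = $79,300; Petrov $20,150 + $24,350 = $44,500; Halvorsen $20,150 + $62,700 = $82,850; Ibarra $20,150 + $41,750 = $61,900.

Delacroix: $79,300 | Petrov: $44,500 | Halvorsen: $82,850 | Ibarra: $61,900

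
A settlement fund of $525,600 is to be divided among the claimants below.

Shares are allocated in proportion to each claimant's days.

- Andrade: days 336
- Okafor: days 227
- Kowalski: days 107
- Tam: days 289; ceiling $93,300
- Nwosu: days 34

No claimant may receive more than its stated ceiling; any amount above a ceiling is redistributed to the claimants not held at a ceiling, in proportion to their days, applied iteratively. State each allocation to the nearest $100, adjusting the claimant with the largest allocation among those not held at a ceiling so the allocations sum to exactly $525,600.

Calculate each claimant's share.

Andrade: $206,300 | Okafor: $139,400 | Kowalski: $65,700 | Tam: $93,300 | Nwosu: $20,900

Total days = 993.
Proportional shares (ignoring caps): Andrade 177,846.53; Okafor 120,152.27; Kowalski 56,635.65; Tam 152,969.18; Nwosu 17,996.37.
Held at cap: Tam ($93,300); remaining pool $432,300 reallocated over remaining days 704.
Shares after redistribution: Andrade 206,325.00 → $206,300; Okafor 139,392.19 → $139,400; Kowalski 65,704.69 → $65,700; Nwosu 20,878.12 → $20,900.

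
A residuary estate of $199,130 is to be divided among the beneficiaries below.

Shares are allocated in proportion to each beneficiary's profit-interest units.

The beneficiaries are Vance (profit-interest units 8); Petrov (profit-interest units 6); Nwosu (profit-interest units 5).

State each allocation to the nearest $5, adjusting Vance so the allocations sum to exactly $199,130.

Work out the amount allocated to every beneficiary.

Sum of profit-interest units: 19.
Raw shares: Vance 8/19 × $199,130 = 83,844.21; Petrov 6/19 × $199,130 = 62,883.16; Nwosu 5/19 × $199,130 = 52,402.63.
Rounded to nearest $5: Vance $83,845; Petrov $62,885; Nwosu $52,405. Sum = $199,135.
Difference $199,130 − $199,135 = −$5 applied to Vance: Vance becomes $83,840.

Vance: $83,840 · Petrov: $62,885 · Nwosu: $52,405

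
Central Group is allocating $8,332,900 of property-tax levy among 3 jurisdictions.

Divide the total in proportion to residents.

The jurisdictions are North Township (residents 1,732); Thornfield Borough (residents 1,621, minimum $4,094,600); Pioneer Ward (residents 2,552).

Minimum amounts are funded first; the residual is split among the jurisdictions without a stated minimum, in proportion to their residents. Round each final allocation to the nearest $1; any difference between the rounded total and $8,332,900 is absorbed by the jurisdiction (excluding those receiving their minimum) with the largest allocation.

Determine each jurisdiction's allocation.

North Township: $1,713,524 | Thornfield Borough: $4,094,600 | Pioneer Ward: $2,524,776

Minimums first: Thornfield Borough $4,094,600. Balance $4,238,300.
Balance split over remaining residents 4,284: North Township 1,713,523.72 → $1,713,524; Pioneer Ward 2,524,776.28 → $2,524,776.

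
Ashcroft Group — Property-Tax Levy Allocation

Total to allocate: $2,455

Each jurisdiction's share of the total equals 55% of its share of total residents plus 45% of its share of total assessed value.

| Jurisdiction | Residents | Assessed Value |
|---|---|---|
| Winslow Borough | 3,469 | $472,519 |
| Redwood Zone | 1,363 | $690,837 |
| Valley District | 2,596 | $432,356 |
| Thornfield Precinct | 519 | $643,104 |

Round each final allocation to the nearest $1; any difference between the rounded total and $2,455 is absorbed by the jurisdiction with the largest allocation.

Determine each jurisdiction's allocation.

Winslow Borough: $823; Redwood Zone: $572; Valley District: $654; Thornfield Precinct: $406

Totals — residents 7,947, assessed value 2,238,816.
Combined weights (55% residents + 45% assessed value): Winslow Borough 0.3351; Redwood Zone 0.2332; Valley District 0.2666; Thornfield Precinct 0.1652.
Proportional shares: Winslow Borough 822.57; Redwood Zone 572.48; Valley District 654.43; Thornfield Precinct 405.52.
Rounded to nearest $1: Winslow Borough $823; Redwood Zone $572; Valley District $654; Thornfield Precinct $406. Sum = $2,455.
Rounded total matches; no reconciliation needed.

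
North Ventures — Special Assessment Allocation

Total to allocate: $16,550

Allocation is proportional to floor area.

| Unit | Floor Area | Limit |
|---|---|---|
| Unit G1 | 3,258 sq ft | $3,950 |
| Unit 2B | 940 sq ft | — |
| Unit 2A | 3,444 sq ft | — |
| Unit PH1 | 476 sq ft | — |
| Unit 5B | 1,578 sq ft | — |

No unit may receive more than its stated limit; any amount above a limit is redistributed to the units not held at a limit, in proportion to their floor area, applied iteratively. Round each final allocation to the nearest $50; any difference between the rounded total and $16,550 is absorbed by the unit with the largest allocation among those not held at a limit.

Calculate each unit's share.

Unit G1: $3,950 · Unit 2B: $1,850 · Unit 2A: $6,700 · Unit PH1: $950 · Unit 5B: $3,100

Sum of floor area: 9,696.
Unconstrained shares: Unit G1 5,561.05; Unit 2B 1,604.48; Unit 2A 5,878.53; Unit PH1 812.48; Unit 5B 2,693.47.
Held at cap: Unit G1 ($3,950); remaining pool $12,600 reallocated over remaining floor area 6,438.
Remaining shares: Unit 2B 1,839.70 → $1,850; Unit 2A 6,740.35 → $6,750; Unit PH1 931.59 → $950; Unit 5B 3,088.35 → $3,100.
Rounding difference −$50 applied to Unit 2A → $6,700.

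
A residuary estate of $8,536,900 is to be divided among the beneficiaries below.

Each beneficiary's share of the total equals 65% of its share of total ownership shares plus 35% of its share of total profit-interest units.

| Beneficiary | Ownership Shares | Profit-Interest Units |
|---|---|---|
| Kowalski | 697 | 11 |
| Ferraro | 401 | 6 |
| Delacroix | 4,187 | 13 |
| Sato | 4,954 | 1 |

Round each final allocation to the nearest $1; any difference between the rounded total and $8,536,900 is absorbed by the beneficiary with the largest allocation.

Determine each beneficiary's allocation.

Kowalski: $1,437,964 | Ferraro: $795,626 | Delacroix: $3,522,125 | Sato: $2,781,185

Totals — ownership shares 10,239, profit-interest units 31.
Blended shares (65% ownership shares + 35% profit-interest units): Kowalski 0.1684; Ferraro 0.0932; Delacroix 0.4126; Sato 0.3258.
Raw shares: Kowalski 1,437,964.26; Ferraro 795,626.47; Delacroix 3,522,124.48; Sato 2,781,184.79.
After rounding ($1): Kowalski $1,437,964; Ferraro $795,626; Delacroix $3,522,124; Sato $2,781,185. Sum = $8,536,899.
Difference $8,536,900 − $8,536,899 = +$1 applied to largest allocation (Delacroix): Delacroix becomes $3,522,125.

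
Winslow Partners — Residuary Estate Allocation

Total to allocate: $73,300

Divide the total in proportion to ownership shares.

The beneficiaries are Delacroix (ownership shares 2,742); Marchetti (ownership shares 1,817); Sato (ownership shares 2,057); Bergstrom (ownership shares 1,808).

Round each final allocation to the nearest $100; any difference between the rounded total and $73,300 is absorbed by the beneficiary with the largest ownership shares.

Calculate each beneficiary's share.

Ownership shares total: 2,742 + 1,817 + 2,057 + 1,808 = 8,424.
Unrounded shares: Delacroix 23,859.05; Marchetti 15,810.32; Sato 17,898.63; Bergstrom 15,732.00.
At nearest $100: Delacroix $23,900; Marchetti $15,800; Sato $17,900; Bergstrom $15,700. Sum = $73,300.
Rounded total matches; no reconciliation needed.

Delacroix: $23,900; Marchetti: $15,800; Sato: $17,900; Bergstrom: $15,700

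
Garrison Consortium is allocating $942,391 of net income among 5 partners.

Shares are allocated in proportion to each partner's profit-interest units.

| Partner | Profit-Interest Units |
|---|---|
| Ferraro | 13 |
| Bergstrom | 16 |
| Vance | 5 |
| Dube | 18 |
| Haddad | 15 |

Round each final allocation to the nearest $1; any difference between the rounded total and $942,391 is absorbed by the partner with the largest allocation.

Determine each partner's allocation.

Profit-interest units total: 67.
Proportional shares: Ferraro 13/67 × $942,391 = 182,851.99; Bergstrom 16/67 × $942,391 = 225,048.60; Vance 5/67 × $942,391 = 70,327.69; Dube 18/67 × $942,391 = 253,179.67; Haddad 15/67 × $942,391 = 210,983.06.
After rounding ($1): Ferraro $182,852; Bergstrom $225,049; Vance $70,328; Dube $253,180; Haddad $210,983. Sum = $942,392.
Difference $942,391 − $942,392 = −$1 applied to largest allocation (Dube): Dube becomes $253,179.

Ferraro: $182,852 | Bergstrom: $225,049 | Vance: $70,328 | Dube: $253,179 | Haddad: $210,983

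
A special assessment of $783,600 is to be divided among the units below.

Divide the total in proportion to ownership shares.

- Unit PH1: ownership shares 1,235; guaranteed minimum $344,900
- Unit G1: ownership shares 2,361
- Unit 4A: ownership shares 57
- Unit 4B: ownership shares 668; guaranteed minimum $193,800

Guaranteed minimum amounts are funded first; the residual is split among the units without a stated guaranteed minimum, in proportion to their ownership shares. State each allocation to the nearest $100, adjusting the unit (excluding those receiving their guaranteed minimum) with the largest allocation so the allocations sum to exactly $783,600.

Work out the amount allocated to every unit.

Unit PH1: $344,900 · Unit G1: $239,100 · Unit 4A: $5,800 · Unit 4B: $193,800

Minimums first: Unit PH1 $344,900; Unit 4B $193,800. Residual $244,900.
Residual split over remaining ownership shares 2,418: Unit G1 239,126.92 → $239,100; Unit 4A 5,773.08 → $5,800.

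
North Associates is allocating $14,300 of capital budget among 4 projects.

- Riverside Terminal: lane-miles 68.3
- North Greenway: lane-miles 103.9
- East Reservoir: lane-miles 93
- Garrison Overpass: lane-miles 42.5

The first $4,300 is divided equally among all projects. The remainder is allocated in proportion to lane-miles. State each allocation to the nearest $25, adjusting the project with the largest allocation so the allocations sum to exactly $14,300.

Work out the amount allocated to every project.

Riverside Terminal: $3,300 · North Greenway: $4,450 · East Reservoir: $4,100 · Garrison Overpass: $2,450

$4,300 shared equally gives $1,075 per project.
Remainder $10,000 by lane-miles (total 307.7): Riverside Terminal 2,219.69 → $2,225; North Greenway 3,376.67 → $3,375; East Reservoir 3,022.42 → $3,025; Garrison Overpass 1,381.22 → $1,375.
Totals: Riverside Terminal $1,075 + $2,225 = $3,300; North Greenway $1,075 + $3,375 = $4,450; East Reservoir $1,075 + $3,025 = $4,100; Garrison Overpass $1,075 + $1,375 = $2,450.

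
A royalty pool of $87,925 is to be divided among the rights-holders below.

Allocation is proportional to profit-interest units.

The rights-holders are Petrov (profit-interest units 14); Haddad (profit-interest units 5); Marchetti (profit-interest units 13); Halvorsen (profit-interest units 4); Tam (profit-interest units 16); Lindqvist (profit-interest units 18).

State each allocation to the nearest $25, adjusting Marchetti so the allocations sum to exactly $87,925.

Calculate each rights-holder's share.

Petrov: $17,575; Haddad: $6,275; Marchetti: $16,350; Halvorsen: $5,025; Tam: $20,100; Lindqvist: $22,600

Sum of profit-interest units: 70.
Proportional shares: Petrov 14/70 × $87,925 = 17,585.00; Haddad 5/70 × $87,925 = 6,280.36; Marchetti 13/70 × $87,925 = 16,328.93; Halvorsen 4/70 × $87,925 = 5,024.29; Tam 16/70 × $87,925 = 20,097.14; Lindqvist 18/70 × $87,925 = 22,609.29.
After rounding ($25): Petrov $17,575; Haddad $6,275; Marchetti $16,325; Halvorsen $5,025; Tam $20,100; Lindqvist $22,600. Sum = $87,900.
Difference $87,925 − $87,900 = +$25 applied to Marchetti: Marchetti becomes $16,350.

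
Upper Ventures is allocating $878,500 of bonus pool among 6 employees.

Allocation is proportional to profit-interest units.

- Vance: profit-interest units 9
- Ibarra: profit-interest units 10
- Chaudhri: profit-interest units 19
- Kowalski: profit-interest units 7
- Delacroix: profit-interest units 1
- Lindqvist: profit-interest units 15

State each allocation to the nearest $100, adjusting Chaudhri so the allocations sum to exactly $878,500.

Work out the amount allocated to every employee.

Vance: $129,600 | Ibarra: $144,000 | Chaudhri: $273,700 | Kowalski: $100,800 | Delacroix: $14,400 | Lindqvist: $216,000

Sum of profit-interest units: 61.
Pro-rata amounts: Vance 9/61 × $878,500 = 129,614.75; Ibarra 10/61 × $878,500 = 144,016.39; Chaudhri 19/61 × $878,500 = 273,631.15; Kowalski 7/61 × $878,500 = 100,811.48; Delacroix 1/61 × $878,500 = 14,401.64; Lindqvist 15/61 × $878,500 = 216,024.59.
Rounded to nearest $100: Vance $129,600; Ibarra $144,000; Chaudhri $273,600; Kowalski $100,800; Delacroix $14,400; Lindqvist $216,000. Sum = $878,400.
Difference $878,500 − $878,400 = +$100 applied to Chaudhri: Chaudhri becomes $273,700.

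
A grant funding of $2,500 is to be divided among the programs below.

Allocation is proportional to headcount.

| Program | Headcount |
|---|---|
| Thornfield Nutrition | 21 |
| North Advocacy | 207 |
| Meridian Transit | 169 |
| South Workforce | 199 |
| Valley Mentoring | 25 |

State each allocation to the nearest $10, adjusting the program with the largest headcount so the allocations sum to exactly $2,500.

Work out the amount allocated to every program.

Thornfield Nutrition: $80 · North Advocacy: $840 · Meridian Transit: $680 · South Workforce: $800 · Valley Mentoring: $100

Combined headcount = 621.
Unrounded shares: Thornfield Nutrition 21/621 × $2,500 = 84.54; North Advocacy 207/621 × $2,500 = 833.33; Meridian Transit 169/621 × $2,500 = 680.35; South Workforce 199/621 × $2,500 = 801.13; Valley Mentoring 25/621 × $2,500 = 100.64.
At nearest $10: Thornfield Nutrition $80; North Advocacy $830; Meridian Transit $680; South Workforce $800; Valley Mentoring $100. Sum = $2,490.
Difference $2,500 − $2,490 = +$10 applied to largest headcount (North Advocacy): North Advocacy becomes $840.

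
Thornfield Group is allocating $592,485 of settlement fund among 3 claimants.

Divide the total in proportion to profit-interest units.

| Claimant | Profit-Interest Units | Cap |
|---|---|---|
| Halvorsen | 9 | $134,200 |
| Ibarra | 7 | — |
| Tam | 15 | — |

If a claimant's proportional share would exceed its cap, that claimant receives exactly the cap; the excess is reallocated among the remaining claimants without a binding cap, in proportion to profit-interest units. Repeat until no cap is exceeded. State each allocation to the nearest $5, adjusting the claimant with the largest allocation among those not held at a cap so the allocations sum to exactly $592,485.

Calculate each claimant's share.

Halvorsen: $134,200 | Ibarra: $145,820 | Tam: $312,465

Total profit-interest units = 31.
Pro-rata shares before constraints: Halvorsen 172,011.77; Ibarra 133,786.94; Tam 286,686.29.
Capped: Halvorsen ($134,200); balance $458,285 reallocated over remaining profit-interest units 22.
Redistributed shares: Ibarra 145,817.95 → $145,820; Tam 312,467.05 → $312,465.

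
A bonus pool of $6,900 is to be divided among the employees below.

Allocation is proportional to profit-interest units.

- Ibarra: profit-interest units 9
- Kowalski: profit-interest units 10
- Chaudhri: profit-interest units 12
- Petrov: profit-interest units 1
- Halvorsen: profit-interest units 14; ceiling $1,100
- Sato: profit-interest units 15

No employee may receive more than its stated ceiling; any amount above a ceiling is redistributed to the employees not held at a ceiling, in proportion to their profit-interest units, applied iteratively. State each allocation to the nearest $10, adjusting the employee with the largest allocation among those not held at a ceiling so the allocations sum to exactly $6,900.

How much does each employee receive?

Ibarra: $1,110 · Kowalski: $1,230 · Chaudhri: $1,480 · Petrov: $120 · Halvorsen: $1,100 · Sato: $1,860

Profit-interest units total: 61.
Proportional shares (ignoring caps): Ibarra 1,018.03; Kowalski 1,131.15; Chaudhri 1,357.38; Petrov 113.11; Halvorsen 1,583.61; Sato 1,696.72.
Capped: Halvorsen ($1,100); residual $5,800 reallocated over remaining profit-interest units 47.
Redistributed shares: Ibarra 1,110.64 → $1,110; Kowalski 1,234.04 → $1,230; Chaudhri 1,480.85 → $1,480; Petrov 123.40 → $120; Sato 1,851.06 → $1,850.
Rounding difference +$10 applied to Sato → $1,860.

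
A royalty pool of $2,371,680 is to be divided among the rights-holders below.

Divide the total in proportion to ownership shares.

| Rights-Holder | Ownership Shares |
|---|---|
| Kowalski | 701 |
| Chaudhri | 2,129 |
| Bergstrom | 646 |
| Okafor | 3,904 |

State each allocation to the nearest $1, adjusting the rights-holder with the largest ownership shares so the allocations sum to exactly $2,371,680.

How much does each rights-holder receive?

Total ownership shares = 7,380.
Pro-rata amounts: Kowalski 701/7,380 × $2,371,680 = 225,277.46; Chaudhri 2,129/7,380 × $2,371,680 = 684,187.90; Bergstrom 646/7,380 × $2,371,680 = 207,602.34; Okafor 3,904/7,380 × $2,371,680 = 1,254,612.29.
After rounding ($1): Kowalski $225,277; Chaudhri $684,188; Bergstrom $207,602; Okafor $1,254,612. Sum = $2,371,679.
Difference $2,371,680 − $2,371,679 = +$1 applied to largest ownership shares (Okafor): Okafor becomes $1,254,613.

Kowalski: $225,277 · Chaudhri: $684,188 · Bergstrom: $207,602 · Okafor: $1,254,613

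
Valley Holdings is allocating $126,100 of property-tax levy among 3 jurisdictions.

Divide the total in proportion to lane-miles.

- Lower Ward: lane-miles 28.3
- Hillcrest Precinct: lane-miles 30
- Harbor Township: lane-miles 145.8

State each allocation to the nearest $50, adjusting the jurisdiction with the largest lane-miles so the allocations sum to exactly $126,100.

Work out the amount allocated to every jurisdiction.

Lower Ward: $17,500 | Hillcrest Precinct: $18,550 | Harbor Township: $90,050

Sum of lane-miles: 204.1.
Pro-rata amounts: Lower Ward 28.3/204.1 × $126,100 = 17,484.71; Hillcrest Precinct 30/204.1 × $126,100 = 18,535.03; Harbor Township 145.8/204.1 × $126,100 = 90,080.25.
After rounding ($50): Lower Ward $17,500; Hillcrest Precinct $18,550; Harbor Township $90,100. Sum = $126,150.
Difference $126,100 − $126,150 = −$50 applied to largest lane-miles (Harbor Township): Harbor Township becomes $90,050.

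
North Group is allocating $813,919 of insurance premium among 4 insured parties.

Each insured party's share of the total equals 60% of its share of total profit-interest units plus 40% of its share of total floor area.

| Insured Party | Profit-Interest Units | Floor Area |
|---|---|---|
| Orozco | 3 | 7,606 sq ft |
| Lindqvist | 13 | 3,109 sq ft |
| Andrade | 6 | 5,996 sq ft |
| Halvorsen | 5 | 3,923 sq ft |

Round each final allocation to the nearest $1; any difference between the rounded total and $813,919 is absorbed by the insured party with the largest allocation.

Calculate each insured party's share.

Profit-interest units total 27; floor area total 20,634.
Composite weights (60% profit-interest units + 40% floor area): Orozco 0.2141; Lindqvist 0.3492; Andrade 0.2496; Halvorsen 0.1872.
Raw shares: Orozco 174,270.34; Lindqvist 284,186.61; Andrade 203,128.68; Halvorsen 152,333.37.
After rounding ($1): Orozco $174,270; Lindqvist $284,187; Andrade $203,129; Halvorsen $152,333. Sum = $813,919.
No rounding difference to absorb.

Orozco: $174,270 · Lindqvist: $284,187 · Andrade: $203,129 · Halvorsen: $152,333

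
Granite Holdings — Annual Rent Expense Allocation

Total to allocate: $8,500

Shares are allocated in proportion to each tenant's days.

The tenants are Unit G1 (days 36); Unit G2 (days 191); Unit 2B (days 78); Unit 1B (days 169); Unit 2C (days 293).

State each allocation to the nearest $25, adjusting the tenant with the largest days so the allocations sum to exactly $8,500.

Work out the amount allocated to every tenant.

Unit G1: $400; Unit G2: $2,125; Unit 2B: $875; Unit 1B: $1,875; Unit 2C: $3,225

Sum of days: 767.
Raw shares: Unit G1 36/767 × $8,500 = 398.96; Unit G2 191/767 × $8,500 = 2,116.69; Unit 2B 78/767 × $8,500 = 864.41; Unit 1B 169/767 × $8,500 = 1,872.88; Unit 2C 293/767 × $8,500 = 3,247.07.
At nearest $25: Unit G1 $400; Unit G2 $2,125; Unit 2B $875; Unit 1B $1,875; Unit 2C $3,250. Sum = $8,525.
Difference $8,500 − $8,525 = −$25 applied to largest days (Unit 2C): Unit 2C becomes $3,225.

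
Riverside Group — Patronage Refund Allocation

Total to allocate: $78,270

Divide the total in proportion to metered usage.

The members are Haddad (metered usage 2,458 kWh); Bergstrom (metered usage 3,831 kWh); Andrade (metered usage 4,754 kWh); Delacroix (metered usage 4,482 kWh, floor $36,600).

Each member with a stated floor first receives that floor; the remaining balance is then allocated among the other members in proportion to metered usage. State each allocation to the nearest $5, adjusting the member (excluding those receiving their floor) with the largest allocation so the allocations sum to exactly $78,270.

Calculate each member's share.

Fund the minimums — Delacroix $36,600. Residual $41,670.
Residual split over remaining metered usage 11,043: Haddad 9,275.09 → $9,275; Bergstrom 14,456.01 → $14,455; Andrade 17,938.89 → $17,940.

Haddad: $9,275; Bergstrom: $14,455; Andrade: $17,940; Delacroix: $36,600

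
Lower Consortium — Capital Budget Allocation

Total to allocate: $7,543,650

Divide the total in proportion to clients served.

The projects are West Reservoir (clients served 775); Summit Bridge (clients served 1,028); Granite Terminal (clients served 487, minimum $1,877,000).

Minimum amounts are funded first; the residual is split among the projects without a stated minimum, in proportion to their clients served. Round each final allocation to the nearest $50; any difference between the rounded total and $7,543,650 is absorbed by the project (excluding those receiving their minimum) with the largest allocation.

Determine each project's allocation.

West Reservoir: $2,435,750 | Summit Bridge: $3,230,900 | Granite Terminal: $1,877,000

Minimums first: Granite Terminal $1,877,000. Balance $5,666,650.
Balance split over remaining clients served 1,803: West Reservoir 2,435,748.06 → $2,435,750; Summit Bridge 3,230,901.94 → $3,230,900.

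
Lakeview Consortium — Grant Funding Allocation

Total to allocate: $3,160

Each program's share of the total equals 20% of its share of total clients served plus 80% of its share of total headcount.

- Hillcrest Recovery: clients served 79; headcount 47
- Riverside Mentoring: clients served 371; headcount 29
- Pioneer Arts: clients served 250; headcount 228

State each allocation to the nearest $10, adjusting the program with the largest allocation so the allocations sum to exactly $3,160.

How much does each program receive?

Clients served total 700; headcount total 304.
Composite weights (20% clients served + 80% headcount): Hillcrest Recovery 0.1463; Riverside Mentoring 0.1823; Pioneer Arts 0.6714.
Raw shares: Hillcrest Recovery 462.17; Riverside Mentoring 576.12; Pioneer Arts 2,121.71.
Rounded to nearest $10: Hillcrest Recovery $460; Riverside Mentoring $580; Pioneer Arts $2,120. Sum = $3,160.
Rounded total matches; no reconciliation needed.

Hillcrest Recovery: $460 · Riverside Mentoring: $580 · Pioneer Arts: $2,120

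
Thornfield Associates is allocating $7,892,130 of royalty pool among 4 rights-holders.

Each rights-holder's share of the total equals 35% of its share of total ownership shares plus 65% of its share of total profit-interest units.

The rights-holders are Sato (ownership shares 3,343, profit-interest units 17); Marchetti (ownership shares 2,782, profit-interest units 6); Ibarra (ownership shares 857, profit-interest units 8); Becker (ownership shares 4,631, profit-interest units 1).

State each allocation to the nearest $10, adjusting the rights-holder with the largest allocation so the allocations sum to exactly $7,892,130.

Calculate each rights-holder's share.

Totals — ownership shares 11,613, profit-interest units 32.
Blended shares (35% ownership shares + 65% profit-interest units): Sato 0.4461; Marchetti 0.2057; Ibarra 0.1883; Becker 0.1599.
Unrounded shares: Sato 3,520,410.59; Marchetti 1,623,574.43; Ibarra 1,486,315.47; Becker 1,261,829.51.
Rounded to nearest $10: Sato $3,520,410; Marchetti $1,623,570; Ibarra $1,486,320; Becker $1,261,830. Sum = $7,892,130.
No rounding difference to absorb.

Sato: $3,520,410 · Marchetti: $1,623,570 · Ibarra: $1,486,320 · Becker: $1,261,830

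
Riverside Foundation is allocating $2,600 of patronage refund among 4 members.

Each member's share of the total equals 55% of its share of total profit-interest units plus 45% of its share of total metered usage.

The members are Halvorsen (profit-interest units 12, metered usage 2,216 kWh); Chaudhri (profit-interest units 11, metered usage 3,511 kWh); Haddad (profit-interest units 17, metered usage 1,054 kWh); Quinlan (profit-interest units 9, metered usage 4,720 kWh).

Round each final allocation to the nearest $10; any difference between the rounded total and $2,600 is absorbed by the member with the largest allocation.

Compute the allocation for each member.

Totals — profit-interest units 49, metered usage 11,501.
Combined weights (55% profit-interest units + 45% metered usage): Halvorsen 0.2214; Chaudhri 0.2608; Haddad 0.2321; Quinlan 0.2857.
Unrounded shares: Halvorsen 575.64; Chaudhri 678.20; Haddad 603.35; Quinlan 742.82.
Rounded to nearest $10: Halvorsen $580; Chaudhri $680; Haddad $600; Quinlan $740. Sum = $2,600.
Rounded total matches; no reconciliation needed.

Halvorsen: $580 | Chaudhri: $680 | Haddad: $600 | Quinlan: $740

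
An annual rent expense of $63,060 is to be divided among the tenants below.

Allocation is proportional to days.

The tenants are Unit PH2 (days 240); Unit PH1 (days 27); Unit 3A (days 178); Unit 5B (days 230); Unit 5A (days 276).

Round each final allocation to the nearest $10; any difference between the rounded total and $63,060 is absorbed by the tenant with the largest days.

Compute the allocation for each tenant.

Unit PH2: $15,910; Unit PH1: $1,790; Unit 3A: $11,800; Unit 5B: $15,250; Unit 5A: $18,310

Days total: 951.
Pro-rata amounts: Unit PH2 240/951 × $63,060 = 15,914.20; Unit PH1 27/951 × $63,060 = 1,790.35; Unit 3A 178/951 × $63,060 = 11,803.03; Unit 5B 230/951 × $63,060 = 15,251.10; Unit 5A 276/951 × $63,060 = 18,301.32.
At nearest $10: Unit PH2 $15,910; Unit PH1 $1,790; Unit 3A $11,800; Unit 5B $15,250; Unit 5A $18,300. Sum = $63,050.
Difference $63,060 − $63,050 = +$10 applied to largest days (Unit 5A): Unit 5A becomes $18,310.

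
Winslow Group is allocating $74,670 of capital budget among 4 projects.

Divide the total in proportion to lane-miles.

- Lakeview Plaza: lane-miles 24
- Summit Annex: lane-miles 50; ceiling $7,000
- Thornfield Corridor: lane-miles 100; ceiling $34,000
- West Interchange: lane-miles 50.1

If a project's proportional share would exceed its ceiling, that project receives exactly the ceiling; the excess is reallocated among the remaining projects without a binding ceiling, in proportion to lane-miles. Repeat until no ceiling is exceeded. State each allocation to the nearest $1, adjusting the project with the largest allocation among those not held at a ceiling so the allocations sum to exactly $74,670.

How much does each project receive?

Lane-miles total: 224.1.
Unconstrained shares: Lakeview Plaza 7,996.79; Summit Annex 16,659.97; Thornfield Corridor 33,319.95; West Interchange 16,693.29.
Cap binds for Summit Annex ($7,000); balance $67,670 reallocated over remaining lane-miles 174.1.
Cap binds for Thornfield Corridor ($34,000); balance $33,670 reallocated over remaining lane-miles 74.1.
Remaining shares: Lakeview Plaza 10,905.26 → $10,905; West Interchange 22,764.74 → $22,765.

Lakeview Plaza: $10,905 | Summit Annex: $7,000 | Thornfield Corridor: $34,000 | West Interchange: $22,765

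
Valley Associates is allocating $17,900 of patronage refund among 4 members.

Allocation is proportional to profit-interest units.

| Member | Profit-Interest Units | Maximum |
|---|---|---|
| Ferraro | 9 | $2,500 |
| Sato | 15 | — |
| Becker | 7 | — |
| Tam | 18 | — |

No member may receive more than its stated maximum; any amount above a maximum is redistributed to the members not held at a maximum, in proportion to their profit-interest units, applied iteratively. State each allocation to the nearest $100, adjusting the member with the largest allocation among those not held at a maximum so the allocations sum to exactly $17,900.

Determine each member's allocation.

Ferraro: $2,500 · Sato: $5,800 · Becker: $2,700 · Tam: $6,900

Profit-interest units total: 49.
Unconstrained shares: Ferraro 3,287.76; Sato 5,479.59; Becker 2,557.14; Tam 6,575.51.
Capped: Ferraro ($2,500); balance $15,400 reallocated over remaining profit-interest units 40.
Remaining shares: Sato 5,775.00 → $5,800; Becker 2,695.00 → $2,700; Tam 6,930.00 → $6,900.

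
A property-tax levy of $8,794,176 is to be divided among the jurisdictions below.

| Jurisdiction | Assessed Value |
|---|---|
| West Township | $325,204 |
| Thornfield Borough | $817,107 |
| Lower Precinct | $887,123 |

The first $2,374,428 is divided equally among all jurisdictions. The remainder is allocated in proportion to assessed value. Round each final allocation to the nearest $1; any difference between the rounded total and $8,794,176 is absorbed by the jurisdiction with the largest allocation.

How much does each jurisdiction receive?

West Township: $1,820,200; Thornfield Borough: $3,376,246; Lower Precinct: $3,597,730

Equal tier: $2,374,428 ÷ 3 = $791,476 apiece.
Remainder $6,419,748 by assessed value (total 2,029,434): West Township 1,028,724.13 → $1,028,724; Thornfield Borough 2,584,770.45 → $2,584,770; Lower Precinct 2,806,253.42 → $2,806,253.
Rounding difference +$1 on remainder applied to Lower Precinct.
Totals: West Township $791,476 + $1,028,724 = $1,820,200; Thornfield Borough $791,476 + $2,584,770 = $3,376,246; Lower Precinct $791,476 + $2,806,254 = $3,597,730.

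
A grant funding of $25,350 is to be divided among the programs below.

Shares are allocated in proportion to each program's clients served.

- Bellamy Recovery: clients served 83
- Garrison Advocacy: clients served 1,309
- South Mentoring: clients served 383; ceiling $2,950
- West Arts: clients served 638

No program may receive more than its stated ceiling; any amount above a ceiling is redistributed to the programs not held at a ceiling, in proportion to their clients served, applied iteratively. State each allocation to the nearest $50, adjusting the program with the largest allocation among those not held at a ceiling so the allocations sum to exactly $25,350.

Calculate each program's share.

Bellamy Recovery: $900 | Garrison Advocacy: $14,450 | South Mentoring: $2,950 | West Arts: $7,050

Total clients served = 2,413.
Pro-rata shares before constraints: Bellamy Recovery 871.96; Garrison Advocacy 13,751.82; South Mentoring 4,023.64; West Arts 6,702.57.
Capped: South Mentoring ($2,950); remaining pool $22,400 reallocated over remaining clients served 2,030.
Remaining shares: Bellamy Recovery 915.86 → $900; Garrison Advocacy 14,444.14 → $14,450; West Arts 7,040.00 → $7,050.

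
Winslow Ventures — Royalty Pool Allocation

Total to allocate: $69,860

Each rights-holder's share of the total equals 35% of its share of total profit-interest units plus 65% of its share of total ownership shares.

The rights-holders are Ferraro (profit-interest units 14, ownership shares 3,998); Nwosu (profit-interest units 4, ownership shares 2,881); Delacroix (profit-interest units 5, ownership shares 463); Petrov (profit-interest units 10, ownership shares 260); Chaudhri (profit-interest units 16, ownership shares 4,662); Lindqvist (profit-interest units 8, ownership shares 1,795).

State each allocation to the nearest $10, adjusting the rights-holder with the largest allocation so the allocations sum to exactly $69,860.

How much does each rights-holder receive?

Ferraro: $18,920 · Nwosu: $11,020 · Delacroix: $3,640 · Petrov: $5,130 · Chaudhri: $21,920 · Lindqvist: $9,230

Totals — profit-interest units 57, ownership shares 14,059.
Blended shares (35% profit-interest units + 65% ownership shares): Ferraro 0.2708; Nwosu 0.1578; Delacroix 0.0521; Petrov 0.0734; Chaudhri 0.3138; Lindqvist 0.1321.
Unrounded shares: Ferraro 18,918.60; Nwosu 11,021.17; Delacroix 3,640.26; Petrov 5,129.42; Chaudhri 21,921.18; Lindqvist 9,229.37.
Rounded to nearest $10: Ferraro $18,920; Nwosu $11,020; Delacroix $3,640; Petrov $5,130; Chaudhri $21,920; Lindqvist $9,230. Sum = $69,860.
Sum already equals the total — no adjustment.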